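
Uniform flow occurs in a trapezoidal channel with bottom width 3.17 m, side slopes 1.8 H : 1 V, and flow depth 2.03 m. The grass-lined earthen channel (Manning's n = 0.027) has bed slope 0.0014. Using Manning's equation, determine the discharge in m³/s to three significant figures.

21.7 m³/s

A = (b + z·y)·y = (3.17 + 1.8×2.03)×2.03 = 13.85 m²
P = b + 2y√(1+z²) = 3.17 + 2×2.03×√(1+1.8²) = 11.53 m
R = A/P = 13.85/11.53 = 1.201 m
Q = (1/n)·A·R^(2/3)·S^(1/2) = (1/0.027) × 13.85 × 1.201^(2/3) × 0.0014^(1/2) = 21.70 m³/s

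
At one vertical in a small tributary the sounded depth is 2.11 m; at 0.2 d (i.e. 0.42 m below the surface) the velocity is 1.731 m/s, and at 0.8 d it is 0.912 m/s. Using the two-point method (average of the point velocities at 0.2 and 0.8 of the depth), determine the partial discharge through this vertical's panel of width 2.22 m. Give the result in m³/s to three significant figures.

6.19 m³/s

v̄ = (1.731 + 0.912) / 2 = 1.322 m/s
q = v̄ × d × w = 1.322 × 2.11 × 2.22 = 6.190 m³/s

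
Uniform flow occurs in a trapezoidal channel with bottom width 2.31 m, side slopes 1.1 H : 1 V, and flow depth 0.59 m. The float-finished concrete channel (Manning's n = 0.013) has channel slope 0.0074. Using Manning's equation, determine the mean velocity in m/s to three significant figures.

A = (b + z·y)·y = (2.31 + 1.1×0.59)×0.59 = 1.746 m²
P = b + 2y√(1+z²) = 2.31 + 2×0.59×√(1+1.1²) = 4.064 m
R = A/P = 1.746/4.064 = 0.4296 m
Q = (1/n)·A·R^(2/3)·S^(1/2) = (1/0.013) × 1.746 × 0.4296^(2/3) × 0.0074^(1/2) = 6.577 m³/s
V = Q/A = 6.577/1.746 = 3.767 m/s

3.77 m/s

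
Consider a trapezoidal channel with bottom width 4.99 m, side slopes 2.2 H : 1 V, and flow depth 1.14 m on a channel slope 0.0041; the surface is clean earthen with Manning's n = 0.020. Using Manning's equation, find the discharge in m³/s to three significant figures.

23.9 m³/s

A = (b + z·y)·y = (4.99 + 2.2×1.14)×1.14 = 8.548 m²
P = b + 2y√(1+z²) = 4.99 + 2×1.14×√(1+2.2²) = 10.50 m
R = A/P = 8.548/10.50 = 0.8141 m
Q = (1/n)·A·R^(2/3)·S^(1/2) = (1/0.020) × 8.548 × 0.8141^(2/3) × 0.0041^(1/2) = 23.86 m³/s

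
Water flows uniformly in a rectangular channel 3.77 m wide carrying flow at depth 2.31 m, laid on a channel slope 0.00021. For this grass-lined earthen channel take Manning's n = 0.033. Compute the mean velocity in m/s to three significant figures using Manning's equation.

A = b·y = 3.77 × 2.31 = 8.709 m²
P = b + 2y = 3.77 + 2×2.31 = 8.390 m
R = A/P = 8.709/8.390 = 1.038 m
Q = (1/n)·A·R^(2/3)·S^(1/2) = (1/0.033) × 8.709 × 1.038^(2/3) × 0.00021^(1/2) = 3.921 m³/s
V = Q/A = 3.921/8.709 = 0.4502 m/s

0.450 m/s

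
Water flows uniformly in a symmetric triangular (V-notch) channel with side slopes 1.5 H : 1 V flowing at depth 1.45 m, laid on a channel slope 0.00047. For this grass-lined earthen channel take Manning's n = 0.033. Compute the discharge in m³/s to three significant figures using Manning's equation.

A = z·y² = 1.5×1.45² = 3.154 m²
P = 2y√(1+z²) = 2×1.45×√(1+1.5²) = 5.228 m
R = A/P = 3.154/5.228 = 0.6032 m
Q = (1/n)·A·R^(2/3)·S^(1/2) = (1/0.033) × 3.154 × 0.6032^(2/3) × 0.00047^(1/2) = 1.479 m³/s

1.48 m³/s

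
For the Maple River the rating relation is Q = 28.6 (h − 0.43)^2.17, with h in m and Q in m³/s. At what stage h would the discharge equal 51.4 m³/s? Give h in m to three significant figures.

h − h₀ = (Q/C)^(1/b) = (51.4/28.6)^(1/2.17) = 1.310 m
h = 0.43 + 1.310 = 1.740 m

1.74 m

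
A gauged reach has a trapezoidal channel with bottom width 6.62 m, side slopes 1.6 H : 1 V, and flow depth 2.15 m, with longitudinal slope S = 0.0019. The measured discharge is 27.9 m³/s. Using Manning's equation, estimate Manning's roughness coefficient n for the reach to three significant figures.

0.0436

A = (b + z·y)·y = (6.62 + 1.6×2.15)×2.15 = 21.63 m²
P = b + 2y√(1+z²) = 6.62 + 2×2.15×√(1+1.6²) = 14.73 m
R = A/P = 21.63/14.73 = 1.468 m
n = (1/Q)·A·R^(2/3)·S^(1/2) = (1/27.9) × 21.63 × 1.292 × 0.04359 = 0.04365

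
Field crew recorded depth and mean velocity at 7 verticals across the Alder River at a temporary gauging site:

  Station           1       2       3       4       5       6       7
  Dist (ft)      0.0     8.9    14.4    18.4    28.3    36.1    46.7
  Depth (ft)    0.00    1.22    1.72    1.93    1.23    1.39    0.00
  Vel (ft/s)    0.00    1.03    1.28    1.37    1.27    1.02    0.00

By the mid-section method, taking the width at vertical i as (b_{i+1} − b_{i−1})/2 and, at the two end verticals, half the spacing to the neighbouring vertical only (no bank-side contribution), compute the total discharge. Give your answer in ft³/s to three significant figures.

64.7 ft³/s

w_2 = (14.4 − 0.0)/2 = 7.2 ft; q_2 = 1.03 × 1.22 × 7.2 = 9.048 ft³/s
w_3 = (18.4 − 8.9)/2 = 4.75 ft; q_3 = 1.28 × 1.72 × 4.75 = 10.46 ft³/s
w_4 = (28.3 − 14.4)/2 = 6.95 ft; q_4 = 1.37 × 1.93 × 6.95 = 18.38 ft³/s
w_5 = (36.1 − 18.4)/2 = 8.85 ft; q_5 = 1.27 × 1.23 × 8.85 = 13.82 ft³/s
w_6 = (46.7 − 28.3)/2 = 9.2 ft; q_6 = 1.02 × 1.39 × 9.2 = 13.04 ft³/s
Stations 1, 7 contribute zero (depth or velocity is 0).
Q = Σ qᵢ = 64.75 ft³/s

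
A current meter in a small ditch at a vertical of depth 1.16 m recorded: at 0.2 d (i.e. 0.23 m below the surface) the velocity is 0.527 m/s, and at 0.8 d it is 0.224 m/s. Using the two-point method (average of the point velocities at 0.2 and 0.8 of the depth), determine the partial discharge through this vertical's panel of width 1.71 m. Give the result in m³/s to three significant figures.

v̄ = (0.527 + 0.224) / 2 = 0.3755 m/s
q = v̄ × d × w = 0.3755 × 1.16 × 1.71 = 0.7448 m³/s

0.745 m³/s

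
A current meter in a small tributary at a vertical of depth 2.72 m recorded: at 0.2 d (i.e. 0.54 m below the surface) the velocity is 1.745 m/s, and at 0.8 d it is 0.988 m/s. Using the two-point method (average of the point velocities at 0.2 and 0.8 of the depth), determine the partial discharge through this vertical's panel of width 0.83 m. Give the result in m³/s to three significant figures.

v̄ = (1.745 + 0.988) / 2 = 1.367 m/s
q = v̄ × d × w = 1.367 × 2.72 × 0.83 = 3.085 m³/s

3.09 m³/s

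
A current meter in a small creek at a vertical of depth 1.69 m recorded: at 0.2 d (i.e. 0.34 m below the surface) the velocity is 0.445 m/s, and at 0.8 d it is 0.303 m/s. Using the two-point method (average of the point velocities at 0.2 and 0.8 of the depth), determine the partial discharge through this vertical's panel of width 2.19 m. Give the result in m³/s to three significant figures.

v̄ = (0.445 + 0.303) / 2 = 0.3740 m/s
q = v̄ × d × w = 0.3740 × 1.69 × 2.19 = 1.384 m³/s

1.38 m³/s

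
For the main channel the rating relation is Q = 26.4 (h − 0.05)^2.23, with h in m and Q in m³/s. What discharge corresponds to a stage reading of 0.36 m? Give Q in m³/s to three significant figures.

Q = 26.4 × (0.36 − 0.05)^2.23 = 26.4 × 0.31^2.23 = 1.938 m³/s

1.94 m³/s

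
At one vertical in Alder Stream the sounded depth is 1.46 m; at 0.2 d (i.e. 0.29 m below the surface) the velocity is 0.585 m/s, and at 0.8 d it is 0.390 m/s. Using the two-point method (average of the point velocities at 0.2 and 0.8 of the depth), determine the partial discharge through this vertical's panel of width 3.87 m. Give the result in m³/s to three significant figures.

v̄ = (0.585 + 0.390) / 2 = 0.4875 m/s
q = v̄ × d × w = 0.4875 × 1.46 × 3.87 = 2.754 m³/s

2.75 m³/s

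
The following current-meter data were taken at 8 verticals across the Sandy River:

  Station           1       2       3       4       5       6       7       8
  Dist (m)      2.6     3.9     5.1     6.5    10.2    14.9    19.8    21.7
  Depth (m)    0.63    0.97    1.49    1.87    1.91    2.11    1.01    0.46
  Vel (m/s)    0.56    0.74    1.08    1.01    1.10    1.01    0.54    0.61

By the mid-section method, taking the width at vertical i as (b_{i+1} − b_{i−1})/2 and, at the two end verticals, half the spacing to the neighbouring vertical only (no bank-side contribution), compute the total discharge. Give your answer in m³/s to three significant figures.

w_1 = (3.9 − 2.6)/2 = 0.65 m; q_1 = 0.56 × 0.63 × 0.65 = 0.2293 m³/s
w_2 = (5.1 − 2.6)/2 = 1.25 m; q_2 = 0.74 × 0.97 × 1.25 = 0.8973 m³/s
w_3 = (6.5 − 3.9)/2 = 1.3 m; q_3 = 1.08 × 1.49 × 1.3 = 2.092 m³/s
w_4 = (10.2 − 5.1)/2 = 2.55 m; q_4 = 1.01 × 1.87 × 2.55 = 4.816 m³/s
w_5 = (14.9 − 6.5)/2 = 4.2 m; q_5 = 1.10 × 1.91 × 4.2 = 8.824 m³/s
w_6 = (19.8 − 10.2)/2 = 4.8 m; q_6 = 1.01 × 2.11 × 4.8 = 10.23 m³/s
w_7 = (21.7 − 14.9)/2 = 3.4 m; q_7 = 0.54 × 1.01 × 3.4 = 1.854 m³/s
w_8 = (21.7 − 19.8)/2 = 0.95 m; q_8 = 0.61 × 0.46 × 0.95 = 0.2666 m³/s
Q = Σ qᵢ = 29.21 m³/s

29.2 m³/s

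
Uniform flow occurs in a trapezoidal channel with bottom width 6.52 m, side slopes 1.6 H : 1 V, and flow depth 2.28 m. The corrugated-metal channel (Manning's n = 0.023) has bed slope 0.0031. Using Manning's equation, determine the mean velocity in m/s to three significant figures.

A = (b + z·y)·y = (6.52 + 1.6×2.28)×2.28 = 23.18 m²
P = b + 2y√(1+z²) = 6.52 + 2×2.28×√(1+1.6²) = 15.12 m
R = A/P = 23.18/15.12 = 1.533 m
Q = (1/n)·A·R^(2/3)·S^(1/2) = (1/0.023) × 23.18 × 1.533^(2/3) × 0.0031^(1/2) = 74.61 m³/s
V = Q/A = 74.61/23.18 = 3.218 m/s

3.22 m/s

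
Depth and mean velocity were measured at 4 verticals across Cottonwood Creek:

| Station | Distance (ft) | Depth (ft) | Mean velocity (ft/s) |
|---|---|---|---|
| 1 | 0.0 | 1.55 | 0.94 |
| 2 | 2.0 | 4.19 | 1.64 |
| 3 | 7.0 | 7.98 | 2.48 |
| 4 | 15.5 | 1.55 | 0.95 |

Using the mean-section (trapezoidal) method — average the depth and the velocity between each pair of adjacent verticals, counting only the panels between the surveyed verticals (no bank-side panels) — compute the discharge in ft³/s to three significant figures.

Panel 1-2: Δb = 2 ft, d̄ = (1.55+4.19)/2 = 2.87, v̄ = (0.94+1.64)/2 = 1.29 → q = 2×2.87×1.29 = 7.405 ft³/s
Panel 2-3: Δb = 5 ft, d̄ = (4.19+7.98)/2 = 6.085, v̄ = (1.64+2.48)/2 = 2.06 → q = 5×6.085×2.06 = 62.68 ft³/s
Panel 3-4: Δb = 8.5 ft, d̄ = (7.98+1.55)/2 = 4.765, v̄ = (2.48+0.95)/2 = 1.715 → q = 8.5×4.765×1.715 = 69.46 ft³/s
Q = Σ q = 139.5 ft³/s

140 ft³/s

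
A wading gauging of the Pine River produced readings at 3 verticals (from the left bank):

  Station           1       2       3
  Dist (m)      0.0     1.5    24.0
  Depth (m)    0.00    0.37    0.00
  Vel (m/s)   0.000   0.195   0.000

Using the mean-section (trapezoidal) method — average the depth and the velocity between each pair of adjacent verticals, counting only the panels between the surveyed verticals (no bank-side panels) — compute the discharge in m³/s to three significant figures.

Panel 1-2: Δb = 1.5 m, d̄ = (0.00+0.37)/2 = 0.185, v̄ = (0.000+0.195)/2 = 0.0975 → q = 1.5×0.185×0.0975 = 0.02706 m³/s
Panel 2-3: Δb = 22.5 m, d̄ = (0.37+0.00)/2 = 0.185, v̄ = (0.195+0.000)/2 = 0.0975 → q = 22.5×0.185×0.0975 = 0.4058 m³/s
Q = Σ q = 0.4329 m³/s

0.433 m³/s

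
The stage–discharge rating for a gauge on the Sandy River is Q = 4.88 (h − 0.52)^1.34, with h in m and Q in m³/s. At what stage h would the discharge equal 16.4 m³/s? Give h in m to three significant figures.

h − h₀ = (Q/C)^(1/b) = (16.4/4.88)^(1/1.34) = 2.471 m
h = 0.52 + 2.471 = 2.991 m

2.99 m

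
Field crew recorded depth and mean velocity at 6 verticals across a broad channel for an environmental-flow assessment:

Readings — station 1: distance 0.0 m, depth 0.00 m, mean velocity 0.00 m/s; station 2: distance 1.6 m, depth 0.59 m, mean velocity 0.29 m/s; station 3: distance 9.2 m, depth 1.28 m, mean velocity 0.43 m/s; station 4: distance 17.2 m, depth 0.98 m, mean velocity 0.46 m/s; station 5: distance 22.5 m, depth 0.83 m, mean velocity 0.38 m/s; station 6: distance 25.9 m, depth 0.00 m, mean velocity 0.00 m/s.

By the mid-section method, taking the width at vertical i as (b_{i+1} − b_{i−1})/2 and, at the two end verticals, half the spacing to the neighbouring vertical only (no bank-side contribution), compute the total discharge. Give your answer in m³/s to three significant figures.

9.45 m³/s

w_2 = (9.2 − 0.0)/2 = 4.6 m; q_2 = 0.29 × 0.59 × 4.6 = 0.7871 m³/s
w_3 = (17.2 − 1.6)/2 = 7.8 m; q_3 = 0.43 × 1.28 × 7.8 = 4.293 m³/s
w_4 = (22.5 − 9.2)/2 = 6.65 m; q_4 = 0.46 × 0.98 × 6.65 = 2.998 m³/s
w_5 = (25.9 − 17.2)/2 = 4.35 m; q_5 = 0.38 × 0.83 × 4.35 = 1.372 m³/s
Stations 1, 6 contribute zero (depth or velocity is 0).
Q = Σ qᵢ = 9.450 m³/s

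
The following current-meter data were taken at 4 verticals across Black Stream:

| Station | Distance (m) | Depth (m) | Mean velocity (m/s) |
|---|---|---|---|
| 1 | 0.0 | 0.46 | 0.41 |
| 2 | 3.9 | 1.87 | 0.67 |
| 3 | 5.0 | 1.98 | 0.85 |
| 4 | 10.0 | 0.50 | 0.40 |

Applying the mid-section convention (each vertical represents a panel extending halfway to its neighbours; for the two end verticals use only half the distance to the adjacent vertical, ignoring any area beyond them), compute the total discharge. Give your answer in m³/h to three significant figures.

32900 m³/h

w_1 = (3.9 − 0.0)/2 = 1.95 m; q_1 = 0.41 × 0.46 × 1.95 = 0.3678 m³/s
w_2 = (5.0 − 0.0)/2 = 2.5 m; q_2 = 0.67 × 1.87 × 2.5 = 3.132 m³/s
w_3 = (10.0 − 3.9)/2 = 3.05 m; q_3 = 0.85 × 1.98 × 3.05 = 5.133 m³/s
w_4 = (10.0 − 5.0)/2 = 2.5 m; q_4 = 0.40 × 0.50 × 2.5 = 0.5000 m³/s
Q = Σ qᵢ = 9.133 m³/s
= 9.133 × 3600 = 32880 m³/h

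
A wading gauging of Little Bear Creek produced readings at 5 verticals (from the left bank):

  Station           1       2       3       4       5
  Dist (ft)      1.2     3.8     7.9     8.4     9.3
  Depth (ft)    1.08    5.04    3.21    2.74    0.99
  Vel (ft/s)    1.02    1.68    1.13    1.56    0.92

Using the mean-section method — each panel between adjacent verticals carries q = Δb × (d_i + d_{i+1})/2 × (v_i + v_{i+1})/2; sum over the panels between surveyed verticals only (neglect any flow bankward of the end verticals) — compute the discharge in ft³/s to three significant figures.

38.6 ft³/s

Panel 1-2: Δb = 2.6 ft, d̄ = (1.08+5.04)/2 = 3.06, v̄ = (1.02+1.68)/2 = 1.35 → q = 2.6×3.06×1.35 = 10.74 ft³/s
Panel 2-3: Δb = 4.1 ft, d̄ = (5.04+3.21)/2 = 4.125, v̄ = (1.68+1.13)/2 = 1.405 → q = 4.1×4.125×1.405 = 23.76 ft³/s
Panel 3-4: Δb = 0.5 ft, d̄ = (3.21+2.74)/2 = 2.975, v̄ = (1.13+1.56)/2 = 1.345 → q = 0.5×2.975×1.345 = 2.001 ft³/s
Panel 4-5: Δb = 0.9 ft, d̄ = (2.74+0.99)/2 = 1.865, v̄ = (1.56+0.92)/2 = 1.24 → q = 0.9×1.865×1.24 = 2.081 ft³/s
Q = Σ q = 38.58 ft³/s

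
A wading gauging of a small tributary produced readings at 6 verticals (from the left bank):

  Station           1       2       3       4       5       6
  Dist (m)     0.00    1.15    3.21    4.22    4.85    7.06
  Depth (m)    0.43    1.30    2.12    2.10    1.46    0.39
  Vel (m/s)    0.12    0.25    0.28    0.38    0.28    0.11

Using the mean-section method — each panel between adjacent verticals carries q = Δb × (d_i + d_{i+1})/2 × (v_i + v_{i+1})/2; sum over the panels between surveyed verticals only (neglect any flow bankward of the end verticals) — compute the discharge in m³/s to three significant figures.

Panel 1-2: Δb = 1.15 m, d̄ = (0.43+1.30)/2 = 0.865, v̄ = (0.12+0.25)/2 = 0.185 → q = 1.15×0.865×0.185 = 0.1840 m³/s
Panel 2-3: Δb = 2.06 m, d̄ = (1.30+2.12)/2 = 1.71, v̄ = (0.25+0.28)/2 = 0.265 → q = 2.06×1.71×0.265 = 0.9335 m³/s
Panel 3-4: Δb = 1.01 m, d̄ = (2.12+2.10)/2 = 2.11, v̄ = (0.28+0.38)/2 = 0.33 → q = 1.01×2.11×0.33 = 0.7033 m³/s
Panel 4-5: Δb = 0.63 m, d̄ = (2.10+1.46)/2 = 1.78, v̄ = (0.38+0.28)/2 = 0.33 → q = 0.63×1.78×0.33 = 0.3701 m³/s
Panel 5-6: Δb = 2.21 m, d̄ = (1.46+0.39)/2 = 0.925, v̄ = (0.28+0.11)/2 = 0.195 → q = 2.21×0.925×0.195 = 0.3986 m³/s
Q = Σ q = 2.589 m³/s

2.59 m³/s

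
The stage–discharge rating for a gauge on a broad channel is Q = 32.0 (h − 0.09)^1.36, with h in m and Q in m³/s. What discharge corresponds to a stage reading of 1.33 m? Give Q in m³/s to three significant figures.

42.9 m³/s

Q = 32.0 × (1.33 − 0.09)^1.36 = 32.0 × 1.24^1.36 = 42.87 m³/s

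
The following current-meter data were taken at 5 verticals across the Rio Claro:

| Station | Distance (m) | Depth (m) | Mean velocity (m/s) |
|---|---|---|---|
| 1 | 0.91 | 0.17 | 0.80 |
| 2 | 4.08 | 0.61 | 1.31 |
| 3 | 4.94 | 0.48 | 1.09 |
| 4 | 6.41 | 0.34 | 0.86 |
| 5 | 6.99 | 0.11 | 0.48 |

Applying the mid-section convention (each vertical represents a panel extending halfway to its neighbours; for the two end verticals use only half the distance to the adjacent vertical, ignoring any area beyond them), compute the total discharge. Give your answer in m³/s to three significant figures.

2.75 m³/s

w_1 = (4.08 − 0.91)/2 = 1.585 m; q_1 = 0.80 × 0.17 × 1.585 = 0.2156 m³/s
w_2 = (4.94 − 0.91)/2 = 2.015 m; q_2 = 1.31 × 0.61 × 2.015 = 1.610 m³/s
w_3 = (6.41 − 4.08)/2 = 1.165 m; q_3 = 1.09 × 0.48 × 1.165 = 0.6095 m³/s
w_4 = (6.99 − 4.94)/2 = 1.025 m; q_4 = 0.86 × 0.34 × 1.025 = 0.2997 m³/s
w_5 = (6.99 − 6.41)/2 = 0.29 m; q_5 = 0.48 × 0.11 × 0.29 = 0.01531 m³/s
Q = Σ qᵢ = 2.750 m³/s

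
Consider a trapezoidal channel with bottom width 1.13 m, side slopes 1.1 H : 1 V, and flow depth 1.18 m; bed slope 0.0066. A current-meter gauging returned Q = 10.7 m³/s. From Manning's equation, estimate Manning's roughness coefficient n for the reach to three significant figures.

0.0158

A = (b + z·y)·y = (1.13 + 1.1×1.18)×1.18 = 2.865 m²
P = b + 2y√(1+z²) = 1.13 + 2×1.18×√(1+1.1²) = 4.638 m
R = A/P = 2.865/4.638 = 0.6177 m
n = (1/Q)·A·R^(2/3)·S^(1/2) = (1/10.7) × 2.865 × 0.7253 × 0.08124 = 0.01578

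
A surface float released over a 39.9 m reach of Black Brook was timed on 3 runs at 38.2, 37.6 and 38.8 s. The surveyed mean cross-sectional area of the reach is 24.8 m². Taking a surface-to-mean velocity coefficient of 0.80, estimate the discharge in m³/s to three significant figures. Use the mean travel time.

20.7 m³/s

t̄ = (38.2 + 37.6 + 38.8) / 3 = 38.2 s
v_surface = L / t̄ = 39.9 / 38.2 = 1.045 m/s
v_mean = 0.80 × 1.045 = 0.8356 m/s
Q = A × v_mean = 24.8 × 0.8356 = 20.72 m³/s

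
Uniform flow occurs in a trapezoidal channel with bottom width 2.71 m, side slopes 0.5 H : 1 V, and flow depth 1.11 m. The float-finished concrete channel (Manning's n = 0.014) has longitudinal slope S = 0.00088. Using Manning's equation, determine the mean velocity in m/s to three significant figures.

A = (b + z·y)·y = (2.71 + 0.5×1.11)×1.11 = 3.624 m²
P = b + 2y√(1+z²) = 2.71 + 2×1.11×√(1+0.5²) = 5.192 m
R = A/P = 3.624/5.192 = 0.6980 m
Q = (1/n)·A·R^(2/3)·S^(1/2) = (1/0.014) × 3.624 × 0.6980^(2/3) × 0.00088^(1/2) = 6.043 m³/s
V = Q/A = 6.043/3.624 = 1.667 m/s

1.67 m/s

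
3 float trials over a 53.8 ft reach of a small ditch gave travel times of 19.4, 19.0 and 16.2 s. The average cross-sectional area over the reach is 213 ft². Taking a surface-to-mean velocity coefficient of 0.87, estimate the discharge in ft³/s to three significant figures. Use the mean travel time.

548 ft³/s

t̄ = (19.4 + 19.0 + 16.2) / 3 = 18.2 s
v_surface = L / t̄ = 53.8 / 18.2 = 2.956 ft/s
v_mean = 0.87 × 2.956 = 2.572 ft/s
Q = A × v_mean = 213 × 2.572 = 547.8 ft³/s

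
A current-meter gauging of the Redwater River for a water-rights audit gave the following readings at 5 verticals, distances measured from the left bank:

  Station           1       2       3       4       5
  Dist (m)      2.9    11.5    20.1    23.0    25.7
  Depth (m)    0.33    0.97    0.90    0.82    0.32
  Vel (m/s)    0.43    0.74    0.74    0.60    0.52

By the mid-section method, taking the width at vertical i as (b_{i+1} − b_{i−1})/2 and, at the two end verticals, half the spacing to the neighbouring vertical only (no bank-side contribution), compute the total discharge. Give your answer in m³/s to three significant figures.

w_1 = (11.5 − 2.9)/2 = 4.3 m; q_1 = 0.43 × 0.33 × 4.3 = 0.6102 m³/s
w_2 = (20.1 − 2.9)/2 = 8.6 m; q_2 = 0.74 × 0.97 × 8.6 = 6.173 m³/s
w_3 = (23.0 − 11.5)/2 = 5.75 m; q_3 = 0.74 × 0.90 × 5.75 = 3.830 m³/s
w_4 = (25.7 − 20.1)/2 = 2.8 m; q_4 = 0.60 × 0.82 × 2.8 = 1.378 m³/s
w_5 = (25.7 − 23.0)/2 = 1.35 m; q_5 = 0.52 × 0.32 × 1.35 = 0.2246 m³/s
Q = Σ qᵢ = 12.21 m³/s

12.2 m³/s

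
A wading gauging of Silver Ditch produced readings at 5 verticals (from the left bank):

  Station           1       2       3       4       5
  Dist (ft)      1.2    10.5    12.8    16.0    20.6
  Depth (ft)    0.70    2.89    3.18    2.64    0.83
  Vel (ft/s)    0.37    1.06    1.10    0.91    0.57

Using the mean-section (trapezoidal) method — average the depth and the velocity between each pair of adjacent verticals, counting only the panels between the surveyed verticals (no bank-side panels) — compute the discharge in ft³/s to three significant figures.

Panel 1-2: Δb = 9.3 ft, d̄ = (0.70+2.89)/2 = 1.795, v̄ = (0.37+1.06)/2 = 0.715 → q = 9.3×1.795×0.715 = 11.94 ft³/s
Panel 2-3: Δb = 2.3 ft, d̄ = (2.89+3.18)/2 = 3.035, v̄ = (1.06+1.10)/2 = 1.08 → q = 2.3×3.035×1.08 = 7.539 ft³/s
Panel 3-4: Δb = 3.2 ft, d̄ = (3.18+2.64)/2 = 2.91, v̄ = (1.10+0.91)/2 = 1.005 → q = 3.2×2.91×1.005 = 9.359 ft³/s
Panel 4-5: Δb = 4.6 ft, d̄ = (2.64+0.83)/2 = 1.735, v̄ = (0.91+0.57)/2 = 0.74 → q = 4.6×1.735×0.74 = 5.906 ft³/s
Q = Σ q = 34.74 ft³/s

34.7 ft³/s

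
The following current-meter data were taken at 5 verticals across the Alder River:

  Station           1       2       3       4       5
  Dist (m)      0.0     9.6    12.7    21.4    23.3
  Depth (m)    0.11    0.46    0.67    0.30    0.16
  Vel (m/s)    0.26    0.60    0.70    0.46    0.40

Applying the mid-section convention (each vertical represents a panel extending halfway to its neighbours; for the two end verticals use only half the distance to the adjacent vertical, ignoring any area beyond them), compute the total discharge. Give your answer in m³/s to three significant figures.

5.45 m³/s

w_1 = (9.6 − 0.0)/2 = 4.8 m; q_1 = 0.26 × 0.11 × 4.8 = 0.1373 m³/s
w_2 = (12.7 − 0.0)/2 = 6.35 m; q_2 = 0.60 × 0.46 × 6.35 = 1.753 m³/s
w_3 = (21.4 − 9.6)/2 = 5.9 m; q_3 = 0.70 × 0.67 × 5.9 = 2.767 m³/s
w_4 = (23.3 − 12.7)/2 = 5.3 m; q_4 = 0.46 × 0.30 × 5.3 = 0.7314 m³/s
w_5 = (23.3 − 21.4)/2 = 0.95 m; q_5 = 0.40 × 0.16 × 0.95 = 0.06080 m³/s
Q = Σ qᵢ = 5.449 m³/s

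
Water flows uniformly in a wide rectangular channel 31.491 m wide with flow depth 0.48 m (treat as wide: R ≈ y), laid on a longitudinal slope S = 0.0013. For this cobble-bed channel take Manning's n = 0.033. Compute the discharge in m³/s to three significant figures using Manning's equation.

A = b·y = 31.491 × 0.48 = 15.12 m²
Wide channel: R ≈ y = 0.48 m
Q = (1/n)·A·R^(2/3)·S^(1/2) = (1/0.033) × 15.12 × 0.4800^(2/3) × 0.0013^(1/2) = 10.12 m³/s

10.1 m³/s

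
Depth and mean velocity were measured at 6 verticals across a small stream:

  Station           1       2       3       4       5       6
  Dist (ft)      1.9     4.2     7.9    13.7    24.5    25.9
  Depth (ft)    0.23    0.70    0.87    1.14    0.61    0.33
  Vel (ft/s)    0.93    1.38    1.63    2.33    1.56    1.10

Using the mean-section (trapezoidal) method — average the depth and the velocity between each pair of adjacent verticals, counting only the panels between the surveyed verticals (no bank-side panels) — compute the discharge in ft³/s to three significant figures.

36.4 ft³/s

Panel 1-2: Δb = 2.3 ft, d̄ = (0.23+0.70)/2 = 0.465, v̄ = (0.93+1.38)/2 = 1.155 → q = 2.3×0.465×1.155 = 1.235 ft³/s
Panel 2-3: Δb = 3.7 ft, d̄ = (0.70+0.87)/2 = 0.785, v̄ = (1.38+1.63)/2 = 1.505 → q = 3.7×0.785×1.505 = 4.371 ft³/s
Panel 3-4: Δb = 5.8 ft, d̄ = (0.87+1.14)/2 = 1.005, v̄ = (1.63+2.33)/2 = 1.98 → q = 5.8×1.005×1.98 = 11.54 ft³/s
Panel 4-5: Δb = 10.8 ft, d̄ = (1.14+0.61)/2 = 0.875, v̄ = (2.33+1.56)/2 = 1.945 → q = 10.8×0.875×1.945 = 18.38 ft³/s
Panel 5-6: Δb = 1.4 ft, d̄ = (0.61+0.33)/2 = 0.47, v̄ = (1.56+1.10)/2 = 1.33 → q = 1.4×0.47×1.33 = 0.8751 ft³/s
Q = Σ q = 36.40 ft³/s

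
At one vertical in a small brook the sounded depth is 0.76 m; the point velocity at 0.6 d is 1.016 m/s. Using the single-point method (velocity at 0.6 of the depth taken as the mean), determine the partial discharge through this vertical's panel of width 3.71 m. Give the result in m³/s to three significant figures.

2.86 m³/s

v̄ = v₀.₆ = 1.016 m/s
q = v̄ × d × w = 1.016 × 0.76 × 3.71 = 2.865 m³/s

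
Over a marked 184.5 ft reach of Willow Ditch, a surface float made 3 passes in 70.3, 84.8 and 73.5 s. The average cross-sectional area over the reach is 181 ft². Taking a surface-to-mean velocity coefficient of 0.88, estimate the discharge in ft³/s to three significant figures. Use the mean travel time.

t̄ = (70.3 + 84.8 + 73.5) / 3 = 76.2 s
v_surface = L / t̄ = 184.5 / 76.2 = 2.421 ft/s
v_mean = 0.88 × 2.421 = 2.131 ft/s
Q = A × v_mean = 181 × 2.131 = 385.7 ft³/s

386 ft³/s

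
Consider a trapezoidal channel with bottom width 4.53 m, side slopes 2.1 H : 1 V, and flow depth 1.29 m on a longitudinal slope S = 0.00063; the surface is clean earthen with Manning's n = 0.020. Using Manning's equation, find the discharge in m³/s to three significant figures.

A = (b + z·y)·y = (4.53 + 2.1×1.29)×1.29 = 9.338 m²
P = b + 2y√(1+z²) = 4.53 + 2×1.29×√(1+2.1²) = 10.53 m
R = A/P = 9.338/10.53 = 0.8868 m
Q = (1/n)·A·R^(2/3)·S^(1/2) = (1/0.020) × 9.338 × 0.8868^(2/3) × 0.00063^(1/2) = 10.82 m³/s

10.8 m³/s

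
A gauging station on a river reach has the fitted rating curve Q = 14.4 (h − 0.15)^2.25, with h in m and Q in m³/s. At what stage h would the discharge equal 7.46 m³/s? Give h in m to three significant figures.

0.897 m

h − h₀ = (Q/C)^(1/b) = (7.46/14.4)^(1/2.25) = 0.7465 m
h = 0.15 + 0.7465 = 0.8965 m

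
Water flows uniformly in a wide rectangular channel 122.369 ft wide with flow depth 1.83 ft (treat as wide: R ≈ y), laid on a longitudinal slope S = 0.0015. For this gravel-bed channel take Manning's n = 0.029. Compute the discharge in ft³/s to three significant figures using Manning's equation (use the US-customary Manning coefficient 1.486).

A = b·y = 122.369 × 1.83 = 223.9 ft²
Wide channel: R ≈ y = 1.83 ft
Q = (1.486/n)·A·R^(2/3)·S^(1/2) = (1.486/0.029) × 223.9 × 1.830^(2/3) × 0.0015^(1/2) = 664.9 ft³/s

665 ft³/s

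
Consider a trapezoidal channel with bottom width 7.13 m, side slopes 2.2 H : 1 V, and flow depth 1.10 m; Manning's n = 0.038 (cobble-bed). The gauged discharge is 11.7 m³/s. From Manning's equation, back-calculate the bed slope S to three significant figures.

0.00225

A = (b + z·y)·y = (7.13 + 2.2×1.10)×1.10 = 10.51 m²
P = b + 2y√(1+z²) = 7.13 + 2×1.10×√(1+2.2²) = 12.45 m
R = A/P = 10.51/12.45 = 0.8440 m
S = (Q·n / (1·A·R^(2/3)))² = (11.7×0.038 / (1×10.51×0.8931))² = 0.002246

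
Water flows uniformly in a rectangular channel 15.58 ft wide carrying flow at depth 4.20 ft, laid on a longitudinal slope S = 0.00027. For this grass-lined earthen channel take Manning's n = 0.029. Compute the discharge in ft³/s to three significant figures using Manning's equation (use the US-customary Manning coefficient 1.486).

108 ft³/s

A = b·y = 15.58 × 4.20 = 65.44 ft²
P = b + 2y = 15.58 + 2×4.20 = 23.98 ft
R = A/P = 65.44/23.98 = 2.729 ft
Q = (1.486/n)·A·R^(2/3)·S^(1/2) = (1.486/0.029) × 65.44 × 2.729^(2/3) × 0.00027^(1/2) = 107.6 ft³/s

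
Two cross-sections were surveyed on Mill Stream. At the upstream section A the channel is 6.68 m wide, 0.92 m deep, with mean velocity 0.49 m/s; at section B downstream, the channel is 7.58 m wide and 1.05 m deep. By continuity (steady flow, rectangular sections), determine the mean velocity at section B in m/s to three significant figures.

Q = A₁V₁ = (6.68×0.92) × 0.49 = 3.011 m³/s
A₂ = 7.58 × 1.05 = 7.959 m²
V₂ = Q/A₂ = 3.011/7.959 = 0.3784 m/s

0.378 m/s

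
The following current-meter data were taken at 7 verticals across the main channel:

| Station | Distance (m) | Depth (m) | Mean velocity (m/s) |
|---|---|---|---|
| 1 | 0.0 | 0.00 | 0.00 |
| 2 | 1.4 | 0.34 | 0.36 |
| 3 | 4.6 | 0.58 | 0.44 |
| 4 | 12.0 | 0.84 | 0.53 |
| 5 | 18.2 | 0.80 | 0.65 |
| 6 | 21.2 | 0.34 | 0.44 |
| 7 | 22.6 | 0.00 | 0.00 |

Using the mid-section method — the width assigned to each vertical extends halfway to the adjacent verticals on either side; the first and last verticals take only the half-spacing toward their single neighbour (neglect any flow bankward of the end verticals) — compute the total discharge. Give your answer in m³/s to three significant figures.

w_2 = (4.6 − 0.0)/2 = 2.3 m; q_2 = 0.36 × 0.34 × 2.3 = 0.2815 m³/s
w_3 = (12.0 − 1.4)/2 = 5.3 m; q_3 = 0.44 × 0.58 × 5.3 = 1.353 m³/s
w_4 = (18.2 − 4.6)/2 = 6.8 m; q_4 = 0.53 × 0.84 × 6.8 = 3.027 m³/s
w_5 = (21.2 − 12.0)/2 = 4.6 m; q_5 = 0.65 × 0.80 × 4.6 = 2.392 m³/s
w_6 = (22.6 − 18.2)/2 = 2.2 m; q_6 = 0.44 × 0.34 × 2.2 = 0.3291 m³/s
Stations 1, 7 contribute zero (depth or velocity is 0).
Q = Σ qᵢ = 7.383 m³/s

7.38 m³/s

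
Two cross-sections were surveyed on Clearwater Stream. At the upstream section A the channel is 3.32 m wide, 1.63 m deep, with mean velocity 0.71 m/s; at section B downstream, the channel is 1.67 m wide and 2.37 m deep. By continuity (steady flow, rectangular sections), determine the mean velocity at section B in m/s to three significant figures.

0.971 m/s

Q = A₁V₁ = (3.32×1.63) × 0.71 = 3.842 m³/s
A₂ = 1.67 × 2.37 = 3.958 m²
V₂ = Q/A₂ = 3.842/3.958 = 0.9708 m/s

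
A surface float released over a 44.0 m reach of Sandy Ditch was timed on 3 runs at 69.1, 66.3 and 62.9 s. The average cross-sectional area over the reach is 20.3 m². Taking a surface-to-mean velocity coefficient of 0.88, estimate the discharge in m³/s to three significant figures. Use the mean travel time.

t̄ = (69.1 + 66.3 + 62.9) / 3 = 66.1 s
v_surface = L / t̄ = 44.0 / 66.1 = 0.6657 m/s
v_mean = 0.88 × 0.6657 = 0.5858 m/s
Q = A × v_mean = 20.3 × 0.5858 = 11.89 m³/s

11.9 m³/s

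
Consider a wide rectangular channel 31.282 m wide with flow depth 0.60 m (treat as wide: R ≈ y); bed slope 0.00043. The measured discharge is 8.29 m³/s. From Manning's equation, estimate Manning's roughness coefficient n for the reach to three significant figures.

A = b·y = 31.282 × 0.60 = 18.77 m²
Wide channel: R ≈ y = 0.60 m
n = (1/Q)·A·R^(2/3)·S^(1/2) = (1/8.29) × 18.77 × 0.7114 × 0.02074 = 0.03340

0.0334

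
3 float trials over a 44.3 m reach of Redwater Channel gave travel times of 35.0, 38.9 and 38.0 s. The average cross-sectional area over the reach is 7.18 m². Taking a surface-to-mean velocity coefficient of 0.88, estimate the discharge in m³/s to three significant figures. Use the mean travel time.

t̄ = (35.0 + 38.9 + 38.0) / 3 = 37.3 s
v_surface = L / t̄ = 44.3 / 37.3 = 1.188 m/s
v_mean = 0.88 × 1.188 = 1.045 m/s
Q = A × v_mean = 7.18 × 1.045 = 7.504 m³/s

7.50 m³/s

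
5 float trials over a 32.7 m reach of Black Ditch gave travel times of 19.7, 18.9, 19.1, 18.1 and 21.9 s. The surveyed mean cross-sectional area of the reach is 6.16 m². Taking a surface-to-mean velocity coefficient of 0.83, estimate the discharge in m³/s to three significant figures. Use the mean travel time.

t̄ = (19.7 + 18.9 + 19.1 + 18.1 + 21.9) / 5 = 19.54 s
v_surface = L / t̄ = 32.7 / 19.54 = 1.673 m/s
v_mean = 0.83 × 1.673 = 1.389 m/s
Q = A × v_mean = 6.16 × 1.389 = 8.556 m³/s

8.56 m³/s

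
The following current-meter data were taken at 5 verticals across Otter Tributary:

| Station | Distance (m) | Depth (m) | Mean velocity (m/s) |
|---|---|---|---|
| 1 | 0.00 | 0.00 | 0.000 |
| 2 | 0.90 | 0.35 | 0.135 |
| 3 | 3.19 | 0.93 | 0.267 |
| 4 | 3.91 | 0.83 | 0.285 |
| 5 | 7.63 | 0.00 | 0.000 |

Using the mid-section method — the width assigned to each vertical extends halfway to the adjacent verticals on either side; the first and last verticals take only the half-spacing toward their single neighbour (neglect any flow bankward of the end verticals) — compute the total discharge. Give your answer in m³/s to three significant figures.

0.974 m³/s

w_2 = (3.19 − 0.00)/2 = 1.595 m; q_2 = 0.135 × 0.35 × 1.595 = 0.07536 m³/s
w_3 = (3.91 − 0.90)/2 = 1.505 m; q_3 = 0.267 × 0.93 × 1.505 = 0.3737 m³/s
w_4 = (7.63 − 3.19)/2 = 2.22 m; q_4 = 0.285 × 0.83 × 2.22 = 0.5251 m³/s
Stations 1, 5 contribute zero (depth or velocity is 0).
Q = Σ qᵢ = 0.9742 m³/s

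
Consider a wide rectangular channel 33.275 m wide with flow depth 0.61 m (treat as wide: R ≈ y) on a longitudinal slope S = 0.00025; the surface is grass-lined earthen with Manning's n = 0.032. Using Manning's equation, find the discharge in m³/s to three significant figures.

7.21 m³/s

A = b·y = 33.275 × 0.61 = 20.30 m²
Wide channel: R ≈ y = 0.61 m
Q = (1/n)·A·R^(2/3)·S^(1/2) = (1/0.032) × 20.30 × 0.6100^(2/3) × 0.00025^(1/2) = 7.214 m³/s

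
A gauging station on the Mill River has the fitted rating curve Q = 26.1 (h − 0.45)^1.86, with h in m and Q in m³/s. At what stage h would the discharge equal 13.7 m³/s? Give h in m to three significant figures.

1.16 m

h − h₀ = (Q/C)^(1/b) = (13.7/26.1)^(1/1.86) = 0.7071 m
h = 0.45 + 0.7071 = 1.157 m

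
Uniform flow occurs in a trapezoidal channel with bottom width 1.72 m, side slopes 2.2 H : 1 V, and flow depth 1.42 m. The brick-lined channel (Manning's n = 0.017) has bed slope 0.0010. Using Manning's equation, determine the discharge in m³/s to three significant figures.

11.0 m³/s

A = (b + z·y)·y = (1.72 + 2.2×1.42)×1.42 = 6.878 m²
P = b + 2y√(1+z²) = 1.72 + 2×1.42×√(1+2.2²) = 8.583 m
R = A/P = 6.878/8.583 = 0.8014 m
Q = (1/n)·A·R^(2/3)·S^(1/2) = (1/0.017) × 6.878 × 0.8014^(2/3) × 0.0010^(1/2) = 11.04 m³/s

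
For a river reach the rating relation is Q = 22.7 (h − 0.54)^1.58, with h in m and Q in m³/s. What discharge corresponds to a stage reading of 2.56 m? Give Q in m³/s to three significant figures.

68.9 m³/s

Q = 22.7 × (2.56 − 0.54)^1.58 = 22.7 × 2.02^1.58 = 68.94 m³/s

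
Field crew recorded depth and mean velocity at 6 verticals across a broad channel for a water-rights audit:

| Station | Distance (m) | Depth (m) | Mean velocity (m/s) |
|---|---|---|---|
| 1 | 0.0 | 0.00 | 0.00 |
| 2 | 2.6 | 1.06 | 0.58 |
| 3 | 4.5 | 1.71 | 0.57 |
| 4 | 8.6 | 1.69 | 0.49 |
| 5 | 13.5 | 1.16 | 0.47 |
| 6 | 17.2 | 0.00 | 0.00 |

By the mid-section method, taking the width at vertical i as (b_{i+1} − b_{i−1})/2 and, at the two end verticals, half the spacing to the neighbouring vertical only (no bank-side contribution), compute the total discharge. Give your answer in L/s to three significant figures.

w_2 = (4.5 − 0.0)/2 = 2.25 m; q_2 = 0.58 × 1.06 × 2.25 = 1.383 m³/s
w_3 = (8.6 − 2.6)/2 = 3 m; q_3 = 0.57 × 1.71 × 3 = 2.924 m³/s
w_4 = (13.5 − 4.5)/2 = 4.5 m; q_4 = 0.49 × 1.69 × 4.5 = 3.726 m³/s
w_5 = (17.2 − 8.6)/2 = 4.3 m; q_5 = 0.47 × 1.16 × 4.3 = 2.344 m³/s
Stations 1, 6 contribute zero (depth or velocity is 0).
Q = Σ qᵢ = 10.38 m³/s
= 10.38 × 1000 = 10380 L/s

10400 L/s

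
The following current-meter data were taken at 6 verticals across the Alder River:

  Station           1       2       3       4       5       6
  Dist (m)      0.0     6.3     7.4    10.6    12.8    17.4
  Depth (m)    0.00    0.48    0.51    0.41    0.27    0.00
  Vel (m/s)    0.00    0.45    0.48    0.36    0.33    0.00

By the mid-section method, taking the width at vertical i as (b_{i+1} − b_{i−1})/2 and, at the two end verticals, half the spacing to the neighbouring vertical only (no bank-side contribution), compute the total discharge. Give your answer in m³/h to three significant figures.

7300 m³/h

w_2 = (7.4 − 0.0)/2 = 3.7 m; q_2 = 0.45 × 0.48 × 3.7 = 0.7992 m³/s
w_3 = (10.6 − 6.3)/2 = 2.15 m; q_3 = 0.48 × 0.51 × 2.15 = 0.5263 m³/s
w_4 = (12.8 − 7.4)/2 = 2.7 m; q_4 = 0.36 × 0.41 × 2.7 = 0.3985 m³/s
w_5 = (17.4 − 10.6)/2 = 3.4 m; q_5 = 0.33 × 0.27 × 3.4 = 0.3029 m³/s
Stations 1, 6 contribute zero (depth or velocity is 0).
Q = Σ qᵢ = 2.027 m³/s
= 2.027 × 3600 = 7297 m³/h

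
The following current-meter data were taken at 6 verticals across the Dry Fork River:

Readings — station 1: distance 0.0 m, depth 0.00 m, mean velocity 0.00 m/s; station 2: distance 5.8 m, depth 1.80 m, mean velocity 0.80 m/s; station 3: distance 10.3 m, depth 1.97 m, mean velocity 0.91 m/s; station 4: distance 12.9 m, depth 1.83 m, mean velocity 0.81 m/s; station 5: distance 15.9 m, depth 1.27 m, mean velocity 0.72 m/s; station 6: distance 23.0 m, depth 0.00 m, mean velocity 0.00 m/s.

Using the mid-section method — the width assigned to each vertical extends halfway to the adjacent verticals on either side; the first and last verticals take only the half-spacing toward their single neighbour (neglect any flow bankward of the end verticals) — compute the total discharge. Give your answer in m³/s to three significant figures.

w_2 = (10.3 − 0.0)/2 = 5.15 m; q_2 = 0.80 × 1.80 × 5.15 = 7.416 m³/s
w_3 = (12.9 − 5.8)/2 = 3.55 m; q_3 = 0.91 × 1.97 × 3.55 = 6.364 m³/s
w_4 = (15.9 − 10.3)/2 = 2.8 m; q_4 = 0.81 × 1.83 × 2.8 = 4.150 m³/s
w_5 = (23.0 − 12.9)/2 = 5.05 m; q_5 = 0.72 × 1.27 × 5.05 = 4.618 m³/s
Stations 1, 6 contribute zero (depth or velocity is 0).
Q = Σ qᵢ = 22.55 m³/s

22.5 m³/s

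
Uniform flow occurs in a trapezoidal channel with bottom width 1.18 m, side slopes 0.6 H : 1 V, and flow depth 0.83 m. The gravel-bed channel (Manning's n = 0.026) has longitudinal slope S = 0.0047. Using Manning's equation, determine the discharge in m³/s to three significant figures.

2.15 m³/s

A = (b + z·y)·y = (1.18 + 0.6×0.83)×0.83 = 1.393 m²
P = b + 2y√(1+z²) = 1.18 + 2×0.83×√(1+0.6²) = 3.116 m
R = A/P = 1.393/3.116 = 0.4470 m
Q = (1/n)·A·R^(2/3)·S^(1/2) = (1/0.026) × 1.393 × 0.4470^(2/3) × 0.0047^(1/2) = 2.147 m³/s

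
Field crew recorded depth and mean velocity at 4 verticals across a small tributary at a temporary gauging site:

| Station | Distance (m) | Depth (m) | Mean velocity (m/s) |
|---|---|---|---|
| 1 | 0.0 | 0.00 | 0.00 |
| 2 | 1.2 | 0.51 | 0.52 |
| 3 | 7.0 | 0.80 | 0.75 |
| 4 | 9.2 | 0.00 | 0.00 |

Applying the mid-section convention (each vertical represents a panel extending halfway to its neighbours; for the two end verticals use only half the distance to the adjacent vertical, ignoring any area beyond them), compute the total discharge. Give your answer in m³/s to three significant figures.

w_2 = (7.0 − 0.0)/2 = 3.5 m; q_2 = 0.52 × 0.51 × 3.5 = 0.9282 m³/s
w_3 = (9.2 − 1.2)/2 = 4 m; q_3 = 0.75 × 0.80 × 4 = 2.400 m³/s
Stations 1, 4 contribute zero (depth or velocity is 0).
Q = Σ qᵢ = 3.328 m³/s

3.33 m³/s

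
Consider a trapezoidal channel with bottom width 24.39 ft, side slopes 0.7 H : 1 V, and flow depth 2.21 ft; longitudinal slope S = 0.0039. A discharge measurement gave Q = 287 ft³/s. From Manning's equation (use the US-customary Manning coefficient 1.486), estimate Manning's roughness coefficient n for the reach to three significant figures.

0.0287

A = (b + z·y)·y = (24.39 + 0.7×2.21)×2.21 = 57.32 ft²
P = b + 2y√(1+z²) = 24.39 + 2×2.21×√(1+0.7²) = 29.79 ft
R = A/P = 57.32/29.79 = 1.924 ft
n = (1.486/Q)·A·R^(2/3)·S^(1/2) = (1.486/287) × 57.32 × 1.547 × 0.06245 = 0.02868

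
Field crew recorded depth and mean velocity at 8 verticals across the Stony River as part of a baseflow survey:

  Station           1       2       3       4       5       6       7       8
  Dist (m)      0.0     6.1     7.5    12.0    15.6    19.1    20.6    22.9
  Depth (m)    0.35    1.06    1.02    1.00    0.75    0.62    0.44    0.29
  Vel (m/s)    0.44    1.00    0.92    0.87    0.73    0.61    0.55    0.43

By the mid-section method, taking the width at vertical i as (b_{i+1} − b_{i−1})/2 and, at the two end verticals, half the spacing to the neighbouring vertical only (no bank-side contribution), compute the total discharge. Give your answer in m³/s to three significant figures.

14.2 m³/s

w_1 = (6.1 − 0.0)/2 = 3.05 m; q_1 = 0.44 × 0.35 × 3.05 = 0.4697 m³/s
w_2 = (7.5 − 0.0)/2 = 3.75 m; q_2 = 1.00 × 1.06 × 3.75 = 3.975 m³/s
w_3 = (12.0 − 6.1)/2 = 2.95 m; q_3 = 0.92 × 1.02 × 2.95 = 2.768 m³/s
w_4 = (15.6 − 7.5)/2 = 4.05 m; q_4 = 0.87 × 1.00 × 4.05 = 3.524 m³/s
w_5 = (19.1 − 12.0)/2 = 3.55 m; q_5 = 0.73 × 0.75 × 3.55 = 1.944 m³/s
w_6 = (20.6 − 15.6)/2 = 2.5 m; q_6 = 0.61 × 0.62 × 2.5 = 0.9455 m³/s
w_7 = (22.9 − 19.1)/2 = 1.9 m; q_7 = 0.55 × 0.44 × 1.9 = 0.4598 m³/s
w_8 = (22.9 − 20.6)/2 = 1.15 m; q_8 = 0.43 × 0.29 × 1.15 = 0.1434 m³/s
Q = Σ qᵢ = 14.23 m³/s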